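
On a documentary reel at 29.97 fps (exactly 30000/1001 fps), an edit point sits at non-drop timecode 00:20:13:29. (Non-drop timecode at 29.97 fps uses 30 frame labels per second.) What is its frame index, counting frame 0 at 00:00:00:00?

frame 36419

Total seconds to the label: (0 × 3600 + 20 × 60 + 13) = 1213.
Frame index = 1213 × 30 + 29 = 36419.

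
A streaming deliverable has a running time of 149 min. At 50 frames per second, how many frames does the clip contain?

149 min = 8940 s.
Frames = 8940 × 50 = 447000.

447000 frames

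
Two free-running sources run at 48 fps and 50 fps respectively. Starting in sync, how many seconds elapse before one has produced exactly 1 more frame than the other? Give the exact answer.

The gap grows by |50 − 48| = 2 frames per second.
Time for a 1-frame gap: 1 ÷ (2) = 0.5 s.

0.5 seconds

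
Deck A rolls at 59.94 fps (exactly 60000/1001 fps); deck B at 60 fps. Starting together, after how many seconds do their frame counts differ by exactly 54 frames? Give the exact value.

The gap grows by |60 − 60000/1001| = 60/1001 frames per second.
Time for a 54-frame gap: 54 ÷ (60/1001) = 900.9 s.

900.9 seconds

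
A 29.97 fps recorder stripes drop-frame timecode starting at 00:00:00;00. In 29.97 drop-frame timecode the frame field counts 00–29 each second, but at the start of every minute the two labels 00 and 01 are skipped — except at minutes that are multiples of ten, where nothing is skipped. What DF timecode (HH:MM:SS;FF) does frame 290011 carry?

Each 10-minute DF block holds 10 × 60 × 30 − 9 × 2 = 17982 frames. 290011 ÷ 17982 → 16 full blocks, remainder 2299.
Within the partial block the first minute is 1800 frames and each further minute 1798, so 1 further minute boundary passed. Total skipped labels = 18 × 16 + 2 × 1 = 290.
Non-drop label index = 290011 + 290 = 290301; at 30 labels/s that is 02:41:16:21, i.e. DF 02:41:16;21.

02:41:16;21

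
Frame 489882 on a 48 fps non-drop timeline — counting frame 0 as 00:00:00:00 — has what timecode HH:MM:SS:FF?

02:50:05:42

489882 ÷ 48 = 10205 full seconds, remainder 42 frames.
10205 s = 2 h 50 min 5 s.
Timecode: 02:50:05:42.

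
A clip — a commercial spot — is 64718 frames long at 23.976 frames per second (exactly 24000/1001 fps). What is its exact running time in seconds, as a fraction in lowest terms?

32391359/12000 seconds

Running time = 64718 ÷ (24000/1001) = 64718 × 1001/24000 = 32391359/12000 s.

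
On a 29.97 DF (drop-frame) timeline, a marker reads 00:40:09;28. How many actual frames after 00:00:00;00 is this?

72226

As if non-drop at 30 labels/s: (0 × 3600 + 40 × 60 + 9) × 30 + 28 = 72298.
Minute boundaries passed: 40; those not divisible by 10: 40 − 4 = 36; dropped labels = 2 × 36 = 72.
Actual frame index = 72298 − 72 = 72226.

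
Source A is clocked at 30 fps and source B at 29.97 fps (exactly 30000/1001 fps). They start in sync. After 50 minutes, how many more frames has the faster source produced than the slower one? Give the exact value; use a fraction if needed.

90000/1001 frames

50 min = 3000 s.
A emits 30 × 3000 = 90000 frames; B emits 30000/1001 × 3000 = 90000000/1001.
Difference = 90000/1001 frames (≈ 89.9101); B is behind A.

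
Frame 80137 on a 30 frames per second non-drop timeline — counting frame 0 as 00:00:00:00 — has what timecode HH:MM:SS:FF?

00:44:31:07

80137 ÷ 30 = 2671 full seconds, remainder 7 frames.
2671 s = 0 h 44 min 31 s.
Timecode: 00:44:31:07.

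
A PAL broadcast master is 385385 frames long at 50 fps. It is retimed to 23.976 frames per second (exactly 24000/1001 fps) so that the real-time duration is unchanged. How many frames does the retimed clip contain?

Target frames = source frames × (target rate / source rate) = 385385 × (24000/1001)/(50) = 385385 × 480/1001 = 184800.

184800 frames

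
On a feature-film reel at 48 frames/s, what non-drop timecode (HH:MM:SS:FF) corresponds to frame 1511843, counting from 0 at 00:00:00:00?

1511843 ÷ 48 = 31496 full seconds, remainder 35 frames.
31496 s = 8 h 44 min 56 s.
Timecode: 08:44:56:35.

08:44:56:35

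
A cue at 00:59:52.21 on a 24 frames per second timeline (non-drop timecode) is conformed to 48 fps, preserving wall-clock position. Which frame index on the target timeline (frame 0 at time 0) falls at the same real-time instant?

Source frame index: (0×3600 + 59×60 + 52) × 24 + 21 = 86229.
Real time: 86229 / (24) = 28743/8 s.
Target frame: (28743/8) × (48) = 172458.

frame 172458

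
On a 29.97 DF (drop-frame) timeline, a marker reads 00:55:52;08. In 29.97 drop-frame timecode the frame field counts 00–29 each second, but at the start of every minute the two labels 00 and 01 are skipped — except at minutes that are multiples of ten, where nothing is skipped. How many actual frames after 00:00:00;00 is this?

100468

As if non-drop at 30 labels/s: (0 × 3600 + 55 × 60 + 52) × 30 + 8 = 100568.
Minute boundaries passed: 55; those not divisible by 10: 55 − 5 = 50; dropped labels = 2 × 50 = 100.
Actual frame index = 100568 − 100 = 100468.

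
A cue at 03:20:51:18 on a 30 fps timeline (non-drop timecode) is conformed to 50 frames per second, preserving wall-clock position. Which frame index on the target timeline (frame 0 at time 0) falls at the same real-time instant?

frame 602580

Source frame index: (3×3600 + 20×60 + 51) × 30 + 18 = 361548.
Real time: 361548 / (30) = 60258/5 s.
Target frame: (60258/5) × (50) = 602580.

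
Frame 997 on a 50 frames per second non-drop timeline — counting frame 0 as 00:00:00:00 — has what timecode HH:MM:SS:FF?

997 ÷ 50 = 19 full seconds, remainder 47 frames.
19 s = 0 h 0 min 19 s.
Timecode: 00:00:19:47.

00:00:19:47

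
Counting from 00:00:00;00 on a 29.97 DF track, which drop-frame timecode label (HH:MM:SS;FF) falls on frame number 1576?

Each 10-minute DF block holds 10 × 60 × 30 − 9 × 2 = 17982 frames. 1576 ÷ 17982 → 0 full blocks, remainder 1576.
Within the partial block the first minute is 1800 frames and each further minute 1798, so 0 further minute boundaries passed. Total skipped labels = 18 × 0 + 2 × 0 = 0.
Non-drop label index = 1576 + 0 = 1576; at 30 labels/s that is 00:00:52:16, i.e. DF 00:00:52;16.

00:00:52;16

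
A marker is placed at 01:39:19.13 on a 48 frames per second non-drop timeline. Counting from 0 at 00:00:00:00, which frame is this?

Total seconds to the label: (1 × 3600 + 39 × 60 + 19) = 5959.
Frame index = 5959 × 48 + 13 = 286045.

frame 286045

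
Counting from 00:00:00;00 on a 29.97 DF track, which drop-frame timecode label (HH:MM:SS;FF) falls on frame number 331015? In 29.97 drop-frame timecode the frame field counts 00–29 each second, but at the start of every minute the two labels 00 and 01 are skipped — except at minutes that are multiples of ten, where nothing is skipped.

03:04:04;27

Each 10-minute DF block holds 10 × 60 × 30 − 9 × 2 = 17982 frames. 331015 ÷ 17982 → 18 full blocks, remainder 7339.
Within the partial block the first minute is 1800 frames and each further minute 1798, so 4 further minute boundaries passed. Total skipped labels = 18 × 18 + 2 × 4 = 332.
Non-drop label index = 331015 + 332 = 331347; at 30 labels/s that is 03:04:04:27, i.e. DF 03:04:04;27.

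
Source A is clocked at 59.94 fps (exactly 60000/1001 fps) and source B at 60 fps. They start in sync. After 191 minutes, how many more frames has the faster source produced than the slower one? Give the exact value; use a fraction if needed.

191 min = 11460 s.
A emits 60000/1001 × 11460 = 687600000/1001 frames; B emits 60 × 11460 = 687600.
Difference = 687600/1001 frames (≈ 686.9131); B is ahead of A.

687600/1001 frames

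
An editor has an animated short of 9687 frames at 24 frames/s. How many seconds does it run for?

Running time = 9687 / (24) = 403.625 s.

403.625 seconds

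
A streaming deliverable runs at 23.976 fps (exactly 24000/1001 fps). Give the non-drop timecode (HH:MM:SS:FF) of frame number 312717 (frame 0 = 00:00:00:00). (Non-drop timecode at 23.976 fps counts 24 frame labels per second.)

03:37:09:21

312717 ÷ 24 = 13029 full seconds, remainder 21 frames.
13029 s = 3 h 37 min 9 s.
Timecode: 03:37:09:21.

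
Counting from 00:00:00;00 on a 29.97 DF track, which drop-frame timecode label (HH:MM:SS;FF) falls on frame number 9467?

Each 10-minute DF block holds 10 × 60 × 30 − 9 × 2 = 17982 frames. 9467 ÷ 17982 → 0 full blocks, remainder 9467.
Within the partial block the first minute is 1800 frames and each further minute 1798, so 5 further minute boundaries passed. Total skipped labels = 18 × 0 + 2 × 5 = 10.
Non-drop label index = 9467 + 10 = 9477; at 30 labels/s that is 00:05:15:27, i.e. DF 00:05:15;27.

00:05:15;27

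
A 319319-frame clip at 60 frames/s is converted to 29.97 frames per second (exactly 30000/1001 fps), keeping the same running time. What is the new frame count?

159500 frames

Target frames = source frames × (target rate / source rate) = 319319 × (30000/1001)/(60) = 319319 × 500/1001 = 159500.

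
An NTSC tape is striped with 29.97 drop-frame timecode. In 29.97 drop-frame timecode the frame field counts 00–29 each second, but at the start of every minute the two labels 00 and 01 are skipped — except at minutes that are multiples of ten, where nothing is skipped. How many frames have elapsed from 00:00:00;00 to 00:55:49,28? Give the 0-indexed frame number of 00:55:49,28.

100398

As if non-drop at 30 labels/s: (0 × 3600 + 55 × 60 + 49) × 30 + 28 = 100498.
Minute boundaries passed: 55; those not divisible by 10: 55 − 5 = 50; dropped labels = 2 × 50 = 100.
Actual frame index = 100498 − 100 = 100398.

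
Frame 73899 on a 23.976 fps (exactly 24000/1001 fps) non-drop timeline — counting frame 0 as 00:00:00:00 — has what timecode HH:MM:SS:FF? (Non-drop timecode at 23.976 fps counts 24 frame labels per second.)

73899 ÷ 24 = 3079 full seconds, remainder 3 frames.
3079 s = 0 h 51 min 19 s.
Timecode: 00:51:19:03.

00:51:19:03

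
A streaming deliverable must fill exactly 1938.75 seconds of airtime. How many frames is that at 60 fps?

Frames = 1938.75 × 60 = 116325.

116325 frames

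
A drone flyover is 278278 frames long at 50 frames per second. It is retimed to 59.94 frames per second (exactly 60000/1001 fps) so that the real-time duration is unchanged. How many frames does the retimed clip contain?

Target frames = source frames × (target rate / source rate) = 278278 × (60000/1001)/(50) = 278278 × 1200/1001 = 333600.

333600 frames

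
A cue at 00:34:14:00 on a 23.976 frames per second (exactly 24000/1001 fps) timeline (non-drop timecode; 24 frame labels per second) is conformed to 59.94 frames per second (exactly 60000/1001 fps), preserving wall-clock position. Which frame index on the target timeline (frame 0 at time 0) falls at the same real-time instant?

frame 123240

Source frame index: (0×3600 + 34×60 + 14) × 24 + 0 = 49296.
Real time: 49296 / (24000/1001) = 1028027/500 s.
Target frame: (1028027/500) × (60000/1001) = 123240.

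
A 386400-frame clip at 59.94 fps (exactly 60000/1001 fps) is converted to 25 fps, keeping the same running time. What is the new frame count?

161161 frames

Target frames = source frames × (target rate / source rate) = 386400 × (25)/(60000/1001) = 386400 × 1001/2400 = 161161.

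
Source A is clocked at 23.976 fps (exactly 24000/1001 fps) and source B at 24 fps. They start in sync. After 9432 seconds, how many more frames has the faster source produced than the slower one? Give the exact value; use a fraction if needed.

226368/1001 frames

A emits 24000/1001 × 9432 = 226368000/1001 frames; B emits 24 × 9432 = 226368.
Difference = 226368/1001 frames (≈ 226.1419); B is ahead of A.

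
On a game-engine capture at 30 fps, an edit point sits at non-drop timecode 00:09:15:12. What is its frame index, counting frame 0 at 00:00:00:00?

Total seconds to the label: (0 × 3600 + 9 × 60 + 15) = 555.
Frame index = 555 × 30 + 12 = 16662.

16662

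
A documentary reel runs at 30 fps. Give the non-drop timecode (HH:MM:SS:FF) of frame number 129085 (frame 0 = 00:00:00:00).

129085 ÷ 30 = 4302 full seconds, remainder 25 frames.
4302 s = 1 h 11 min 42 s.
Timecode: 01:11:42:25.

01:11:42:25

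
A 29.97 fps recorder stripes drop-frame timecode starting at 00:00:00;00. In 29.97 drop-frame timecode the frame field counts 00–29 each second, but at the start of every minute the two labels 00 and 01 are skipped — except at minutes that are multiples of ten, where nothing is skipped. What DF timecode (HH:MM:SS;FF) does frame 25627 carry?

00:14:15;03

Ten DF minutes hold 17982 frames, so frame 25627 lies in block 1 (frames 17982–35963) with 7645 frames into that block.
The block's first minute is 1800 frames and the rest 1798 each; 7645 frames reaches minute 4, so 1 × 18 + 4 × 2 = 26 labels have been skipped so far.
Adding those back, label number 25627 + 26 = 25653 at 30 labels/s is 855 s + 3 f = 0 h 14 min 15 s frame 3, i.e. 00:14:15;03.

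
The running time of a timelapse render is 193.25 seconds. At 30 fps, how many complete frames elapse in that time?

5797 frames

Frames = 193.25 × 30 = 11595/2 ≈ 5797.5000.
Complete frames: 5797.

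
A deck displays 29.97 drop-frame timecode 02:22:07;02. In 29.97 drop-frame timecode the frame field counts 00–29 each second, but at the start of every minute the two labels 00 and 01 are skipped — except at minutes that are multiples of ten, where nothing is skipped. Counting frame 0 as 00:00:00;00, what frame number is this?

255556

Complete 10-minute blocks: 14, each 17982 frames → 251748.
Remaining 2 whole minutes in the current block: 1800 + 1 × 1798 = 3598 frames.
Within the current minute: 7 × 30 + 2 − 2 = 210 (labels ;00/;01 skipped at this minute). Total = 251748 + 3598 + 210 = 255556.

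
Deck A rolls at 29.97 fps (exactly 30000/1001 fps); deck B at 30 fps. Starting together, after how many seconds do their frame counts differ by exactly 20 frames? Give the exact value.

2002/3 seconds

The gap grows by |30 − 30000/1001| = 30/1001 frames per second.
Time for a 20-frame gap: 20 ÷ (30/1001) = 2002/3 s.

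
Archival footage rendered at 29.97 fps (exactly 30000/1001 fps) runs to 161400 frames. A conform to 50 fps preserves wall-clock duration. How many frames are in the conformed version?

269269 frames

Target frames = source frames × (target rate / source rate) = 161400 × (50)/(30000/1001) = 161400 × 1001/600 = 269269.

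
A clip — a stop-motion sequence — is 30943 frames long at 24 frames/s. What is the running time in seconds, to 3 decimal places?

1289.292 seconds

Running time = 30943 × 1/24 = 30943/24 s ≈ 1289.292 s.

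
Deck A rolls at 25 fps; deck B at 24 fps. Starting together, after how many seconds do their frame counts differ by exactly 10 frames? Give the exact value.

The gap grows by |24 − 25| = 1 frame per second.
Time for a 10-frame gap: 10 ÷ (1) = 10 s.

10 seconds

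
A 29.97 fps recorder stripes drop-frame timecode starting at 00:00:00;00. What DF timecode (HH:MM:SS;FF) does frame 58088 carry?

00:32:18;06

Each 10-minute DF block holds 10 × 60 × 30 − 9 × 2 = 17982 frames. 58088 ÷ 17982 → 3 full blocks, remainder 4142.
Within the partial block the first minute is 1800 frames and each further minute 1798, so 2 further minute boundaries passed. Total skipped labels = 18 × 3 + 2 × 2 = 58.
Non-drop label index = 58088 + 58 = 58146; at 30 labels/s that is 00:32:18:06, i.e. DF 00:32:18;06.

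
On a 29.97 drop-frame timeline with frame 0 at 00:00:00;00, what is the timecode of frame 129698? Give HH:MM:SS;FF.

Each 10-minute DF block holds 10 × 60 × 30 − 9 × 2 = 17982 frames. 129698 ÷ 17982 → 7 full blocks, remainder 3824.
Within the partial block the first minute is 1800 frames and each further minute 1798, so 2 further minute boundaries passed. Total skipped labels = 18 × 7 + 2 × 2 = 130.
Non-drop label index = 129698 + 130 = 129828; at 30 labels/s that is 01:12:07:18, i.e. DF 01:12:07;18.

01:12:07;18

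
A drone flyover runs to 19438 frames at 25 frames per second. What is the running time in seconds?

777.52 seconds

Running time = 19438 / (25) = 777.52 s.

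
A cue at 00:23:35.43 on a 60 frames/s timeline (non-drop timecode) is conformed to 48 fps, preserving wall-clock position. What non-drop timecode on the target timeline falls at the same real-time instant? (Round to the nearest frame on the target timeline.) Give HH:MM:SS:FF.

00:23:35:34

Source frame index: (0×3600 + 23×60 + 35) × 60 + 43 = 84943.
Real time: 84943 / (60) = 84943/60 s.
Target frame: (84943/60) × (48) = 339772/5 ≈ 67954.400 → 67954.
At 48 labels/s: frame 67954 → 00:23:35:34.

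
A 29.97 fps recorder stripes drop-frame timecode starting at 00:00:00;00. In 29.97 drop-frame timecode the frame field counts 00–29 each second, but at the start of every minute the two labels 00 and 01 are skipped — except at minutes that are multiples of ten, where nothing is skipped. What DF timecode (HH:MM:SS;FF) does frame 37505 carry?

Each 10-minute DF block holds 10 × 60 × 30 − 9 × 2 = 17982 frames. 37505 ÷ 17982 → 2 full blocks, remainder 1541.
Within the partial block the first minute is 1800 frames and each further minute 1798, so 0 further minute boundaries passed. Total skipped labels = 18 × 2 + 2 × 0 = 36.
Non-drop label index = 37505 + 36 = 37541; at 30 labels/s that is 00:20:51:11, i.e. DF 00:20:51;11.

00:20:51;11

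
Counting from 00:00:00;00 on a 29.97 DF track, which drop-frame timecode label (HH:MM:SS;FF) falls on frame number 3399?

Ten DF minutes hold 17982 frames, so frame 3399 lies in block 0 (frames 0–17981) with 3399 frames into that block.
The block's first minute is 1800 frames and the rest 1798 each; 3399 frames reaches minute 1, so 0 × 18 + 1 × 2 = 2 labels have been skipped so far.
Adding those back, label number 3399 + 2 = 3401 at 30 labels/s is 113 s + 11 f = 0 h 1 min 53 s frame 11, i.e. 00:01:53;11.

00:01:53;11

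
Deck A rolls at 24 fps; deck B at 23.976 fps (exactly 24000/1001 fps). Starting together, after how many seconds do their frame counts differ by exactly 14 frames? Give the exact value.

The gap grows by |24000/1001 − 24| = 24/1001 frames per second.
Time for a 14-frame gap: 14 ÷ (24/1001) = 7007/12 s.

7007/12 seconds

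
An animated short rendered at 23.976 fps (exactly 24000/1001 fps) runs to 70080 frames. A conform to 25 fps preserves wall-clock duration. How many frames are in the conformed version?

73073 frames

Target frames = source frames × (target rate / source rate) = 70080 × (25)/(24000/1001) = 70080 × 1001/960 = 73073.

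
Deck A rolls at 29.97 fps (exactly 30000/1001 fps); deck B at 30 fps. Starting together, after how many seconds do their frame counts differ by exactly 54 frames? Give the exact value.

1801.8 seconds

The gap grows by |30 − 30000/1001| = 30/1001 frames per second.
Time for a 54-frame gap: 54 ÷ (30/1001) = 1801.8 s.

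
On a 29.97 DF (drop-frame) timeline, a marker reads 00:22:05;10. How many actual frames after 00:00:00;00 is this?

39720

As if non-drop at 30 labels/s: (0 × 3600 + 22 × 60 + 5) × 30 + 10 = 39760.
Minute boundaries passed: 22; those not divisible by 10: 22 − 2 = 20; dropped labels = 2 × 20 = 40.
Actual frame index = 39760 − 40 = 39720.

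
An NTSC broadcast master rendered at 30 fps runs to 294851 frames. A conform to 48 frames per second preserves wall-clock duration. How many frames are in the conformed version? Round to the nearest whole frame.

Frames at target rate = 294851 × (48) / (30) = 2358808/5 ≈ 471761.600.
Nearest whole frame: 471762.

471762 frames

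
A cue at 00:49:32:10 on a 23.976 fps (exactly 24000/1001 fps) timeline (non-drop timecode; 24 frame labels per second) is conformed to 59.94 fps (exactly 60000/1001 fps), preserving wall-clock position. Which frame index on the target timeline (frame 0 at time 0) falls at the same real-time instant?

Source frame index: (0×3600 + 49×60 + 32) × 24 + 10 = 71338.
Real time: 71338 / (24000/1001) = 35704669/12000 s.
Target frame: (35704669/12000) × (60000/1001) = 178345.

frame 178345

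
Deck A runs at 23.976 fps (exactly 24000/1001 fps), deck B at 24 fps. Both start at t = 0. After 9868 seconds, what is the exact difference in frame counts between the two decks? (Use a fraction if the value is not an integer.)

236832/1001 frames

A emits 24000/1001 × 9868 = 236832000/1001 frames; B emits 24 × 9868 = 236832.
Difference = 236832/1001 frames (≈ 236.5954); B is ahead of A.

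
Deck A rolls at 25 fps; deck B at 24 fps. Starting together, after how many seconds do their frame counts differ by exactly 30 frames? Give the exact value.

30 seconds

The gap grows by |24 − 25| = 1 frame per second.
Time for a 30-frame gap: 30 ÷ (1) = 30 s.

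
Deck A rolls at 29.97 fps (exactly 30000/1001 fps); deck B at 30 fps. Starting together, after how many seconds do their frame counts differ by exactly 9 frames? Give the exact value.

300.3 seconds

The gap grows by |30 − 30000/1001| = 30/1001 frames per second.
Time for a 9-frame gap: 9 ÷ (30/1001) = 300.3 s.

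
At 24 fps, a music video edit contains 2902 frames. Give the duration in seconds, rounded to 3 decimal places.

Running time = 2902 × 1/24 = 1451/12 s ≈ 120.917 s.

120.917 seconds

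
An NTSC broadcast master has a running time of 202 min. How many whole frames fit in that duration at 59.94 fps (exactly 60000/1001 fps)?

202 min = 12120 s.
Frames = 12120 × 60000/1001 = 727200000/1001 ≈ 726473.5265.
Complete frames: 726473.

726473 frames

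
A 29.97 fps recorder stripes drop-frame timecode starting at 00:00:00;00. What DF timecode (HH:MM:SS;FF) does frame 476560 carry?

Ten DF minutes hold 17982 frames, so frame 476560 lies in block 26 (frames 467532–485513) with 9028 frames into that block.
The block's first minute is 1800 frames and the rest 1798 each; 9028 frames reaches minute 5, so 26 × 18 + 5 × 2 = 478 labels have been skipped so far.
Adding those back, label number 476560 + 478 = 477038 at 30 labels/s is 15901 s + 8 f = 4 h 25 min 1 s frame 8, i.e. 04:25:01;08.

04:25:01;08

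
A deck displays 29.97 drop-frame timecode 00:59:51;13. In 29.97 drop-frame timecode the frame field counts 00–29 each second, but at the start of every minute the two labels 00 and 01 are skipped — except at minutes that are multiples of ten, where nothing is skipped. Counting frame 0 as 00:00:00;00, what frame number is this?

Complete 10-minute blocks: 5, each 17982 frames → 89910.
Remaining 9 whole minutes in the current block: 1800 + 8 × 1798 = 16184 frames.
Within the current minute: 51 × 30 + 13 − 2 = 1541 (labels ;00/;01 skipped at this minute). Total = 89910 + 16184 + 1541 = 107635.

107635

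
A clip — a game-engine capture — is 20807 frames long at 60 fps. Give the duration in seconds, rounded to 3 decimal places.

Running time = 20807 × 1/60 = 20807/60 s ≈ 346.783 s.

346.783 seconds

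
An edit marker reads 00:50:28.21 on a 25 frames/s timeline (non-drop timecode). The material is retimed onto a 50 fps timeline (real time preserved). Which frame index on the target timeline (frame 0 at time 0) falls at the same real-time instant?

Source frame index: (0×3600 + 50×60 + 28) × 25 + 21 = 75721.
Real time: 75721 / (25) = 75721/25 s.
Target frame: (75721/25) × (50) = 151442.

frame 151442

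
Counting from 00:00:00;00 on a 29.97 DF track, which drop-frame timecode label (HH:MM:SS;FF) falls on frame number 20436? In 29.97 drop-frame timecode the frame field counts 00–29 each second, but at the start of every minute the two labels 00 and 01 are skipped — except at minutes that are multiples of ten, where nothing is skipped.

Ten DF minutes hold 17982 frames, so frame 20436 lies in block 1 (frames 17982–35963) with 2454 frames into that block.
The block's first minute is 1800 frames and the rest 1798 each; 2454 frames reaches minute 1, so 1 × 18 + 1 × 2 = 20 labels have been skipped so far.
Adding those back, label number 20436 + 20 = 20456 at 30 labels/s is 681 s + 26 f = 0 h 11 min 21 s frame 26, i.e. 00:11:21;26.

00:11:21;26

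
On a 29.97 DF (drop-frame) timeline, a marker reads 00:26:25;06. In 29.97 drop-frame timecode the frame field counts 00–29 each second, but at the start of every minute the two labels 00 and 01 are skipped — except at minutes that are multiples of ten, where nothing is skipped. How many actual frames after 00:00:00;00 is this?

Complete 10-minute blocks: 2, each 17982 frames → 35964.
Remaining 6 whole minutes in the current block: 1800 + 5 × 1798 = 10790 frames.
Within the current minute: 25 × 30 + 6 − 2 = 754 (labels ;00/;01 skipped at this minute). Total = 35964 + 10790 + 754 = 47508.

47508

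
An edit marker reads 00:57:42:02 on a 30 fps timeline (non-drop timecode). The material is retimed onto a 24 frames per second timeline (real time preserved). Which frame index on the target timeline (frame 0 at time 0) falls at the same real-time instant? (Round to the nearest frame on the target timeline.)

frame 83090

Source frame index: (0×3600 + 57×60 + 42) × 30 + 2 = 103862.
Real time: 103862 / (30) = 51931/15 s.
Target frame: (51931/15) × (24) = 415448/5 ≈ 83089.600 → 83090.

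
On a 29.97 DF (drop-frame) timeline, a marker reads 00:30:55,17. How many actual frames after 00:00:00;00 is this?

55613

As if non-drop at 30 labels/s: (0 × 3600 + 30 × 60 + 55) × 30 + 17 = 55667.
Minute boundaries passed: 30; those not divisible by 10: 30 − 3 = 27; dropped labels = 2 × 27 = 54.
Actual frame index = 55667 − 54 = 55613.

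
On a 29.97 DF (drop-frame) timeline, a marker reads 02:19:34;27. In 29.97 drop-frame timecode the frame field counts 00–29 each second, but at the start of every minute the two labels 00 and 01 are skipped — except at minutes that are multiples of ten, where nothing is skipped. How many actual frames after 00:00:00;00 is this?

250995

Complete 10-minute blocks: 13, each 17982 frames → 233766.
Remaining 9 whole minutes in the current block: 1800 + 8 × 1798 = 16184 frames.
Within the current minute: 34 × 30 + 27 − 2 = 1045 (labels ;00/;01 skipped at this minute). Total = 233766 + 16184 + 1045 = 250995.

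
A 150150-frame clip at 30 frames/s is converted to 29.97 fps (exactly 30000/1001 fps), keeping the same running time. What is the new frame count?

150000 frames

Target frames = source frames × (target rate / source rate) = 150150 × (30000/1001)/(30) = 150150 × 1000/1001 = 150000.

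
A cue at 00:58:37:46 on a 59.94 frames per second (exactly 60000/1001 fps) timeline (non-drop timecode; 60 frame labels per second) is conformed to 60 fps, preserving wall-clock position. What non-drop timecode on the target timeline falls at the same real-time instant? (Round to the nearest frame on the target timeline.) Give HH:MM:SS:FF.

00:58:41:17

Source frame index: (0×3600 + 58×60 + 37) × 60 + 46 = 211066.
Real time: 211066 / (60000/1001) = 105638533/30000 s.
Target frame: (105638533/30000) × (60) = 105638533/500 ≈ 211277.066 → 211277.
At 60 labels/s: frame 211277 → 00:58:41:17.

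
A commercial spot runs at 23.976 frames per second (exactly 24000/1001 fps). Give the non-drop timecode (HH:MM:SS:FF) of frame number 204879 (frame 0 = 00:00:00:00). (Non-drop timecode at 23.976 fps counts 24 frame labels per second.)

02:22:16:15

204879 ÷ 24 = 8536 full seconds, remainder 15 frames.
8536 s = 2 h 22 min 16 s.
Timecode: 02:22:16:15.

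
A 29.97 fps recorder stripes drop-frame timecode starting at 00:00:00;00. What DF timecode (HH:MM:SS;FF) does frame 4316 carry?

Each 10-minute DF block holds 10 × 60 × 30 − 9 × 2 = 17982 frames. 4316 ÷ 17982 → 0 full blocks, remainder 4316.
Within the partial block the first minute is 1800 frames and each further minute 1798, so 2 further minute boundaries passed. Total skipped labels = 18 × 0 + 2 × 2 = 4.
Non-drop label index = 4316 + 4 = 4320; at 30 labels/s that is 00:02:24:00, i.e. DF 00:02:24;00.

00:02:24;00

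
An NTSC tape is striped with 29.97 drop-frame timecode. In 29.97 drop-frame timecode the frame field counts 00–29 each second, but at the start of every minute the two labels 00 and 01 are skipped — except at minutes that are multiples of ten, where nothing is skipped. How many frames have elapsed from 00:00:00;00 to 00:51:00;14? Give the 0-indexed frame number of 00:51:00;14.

Complete 10-minute blocks: 5, each 17982 frames → 89910.
Remaining 1 whole minute in the current block: 1800 + 0 × 1798 = 1800 frames.
Within the current minute: 0 × 30 + 14 − 2 = 12 (labels ;00/;01 skipped at this minute). Total = 89910 + 1800 + 12 = 91722.

91722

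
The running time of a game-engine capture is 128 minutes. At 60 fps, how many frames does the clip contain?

128 min = 7680 s.
Frames = 7680 × 60 = 460800.

460800 frames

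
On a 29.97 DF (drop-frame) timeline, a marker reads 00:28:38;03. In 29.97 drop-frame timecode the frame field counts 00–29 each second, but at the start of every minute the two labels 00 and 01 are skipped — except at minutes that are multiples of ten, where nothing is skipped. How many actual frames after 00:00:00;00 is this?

As if non-drop at 30 labels/s: (0 × 3600 + 28 × 60 + 38) × 30 + 3 = 51543.
Minute boundaries passed: 28; those not divisible by 10: 28 − 2 = 26; dropped labels = 2 × 26 = 52.
Actual frame index = 51543 − 52 = 51491.

51491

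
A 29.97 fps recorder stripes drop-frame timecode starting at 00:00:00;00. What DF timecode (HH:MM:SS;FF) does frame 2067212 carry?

19:09:36;02

Ten DF minutes hold 17982 frames, so frame 2067212 lies in block 114 (frames 2049948–2067929) with 17264 frames into that block.
The block's first minute is 1800 frames and the rest 1798 each; 17264 frames reaches minute 9, so 114 × 18 + 9 × 2 = 2070 labels have been skipped so far.
Adding those back, label number 2067212 + 2070 = 2069282 at 30 labels/s is 68976 s + 2 f = 19 h 9 min 36 s frame 2, i.e. 19:09:36;02.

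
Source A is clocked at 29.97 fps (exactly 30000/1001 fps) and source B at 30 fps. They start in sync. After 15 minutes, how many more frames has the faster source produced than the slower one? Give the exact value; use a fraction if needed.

15 min = 900 s.
A emits 30000/1001 × 900 = 27000000/1001 frames; B emits 30 × 900 = 27000.
Difference = 27000/1001 frames (≈ 26.9730); B is ahead of A.

27000/1001 frames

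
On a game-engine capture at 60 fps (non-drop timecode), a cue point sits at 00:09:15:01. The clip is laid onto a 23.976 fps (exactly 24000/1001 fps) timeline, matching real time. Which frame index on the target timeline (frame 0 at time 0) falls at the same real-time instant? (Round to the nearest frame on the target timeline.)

frame 13307

Source frame index: (0×3600 + 9×60 + 15) × 60 + 1 = 33301.
Real time: 33301 / (60) = 33301/60 s.
Target frame: (33301/60) × (24000/1001) = 13320400/1001 ≈ 13307.093 → 13307.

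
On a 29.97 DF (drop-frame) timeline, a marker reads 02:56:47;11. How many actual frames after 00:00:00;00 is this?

317903

Complete 10-minute blocks: 17, each 17982 frames → 305694.
Remaining 6 whole minutes in the current block: 1800 + 5 × 1798 = 10790 frames.
Within the current minute: 47 × 30 + 11 − 2 = 1419 (labels ;00/;01 skipped at this minute). Total = 305694 + 10790 + 1419 = 317903.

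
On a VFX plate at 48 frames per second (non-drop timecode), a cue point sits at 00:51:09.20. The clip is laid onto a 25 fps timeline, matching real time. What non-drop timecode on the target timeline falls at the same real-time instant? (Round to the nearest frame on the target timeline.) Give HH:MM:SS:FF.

00:51:09:10

Source frame index: (0×3600 + 51×60 + 9) × 48 + 20 = 147332.
Real time: 147332 / (48) = 36833/12 s.
Target frame: (36833/12) × (25) = 920825/12 ≈ 76735.417 → 76735.
At 25 labels/s: frame 76735 → 00:51:09:10.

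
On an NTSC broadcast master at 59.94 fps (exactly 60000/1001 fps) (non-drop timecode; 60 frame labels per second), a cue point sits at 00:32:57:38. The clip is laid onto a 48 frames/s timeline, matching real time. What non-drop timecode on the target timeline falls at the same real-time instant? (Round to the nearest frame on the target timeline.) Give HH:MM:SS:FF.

00:32:59:29

Source frame index: (0×3600 + 32×60 + 57) × 60 + 38 = 118658.
Real time: 118658 / (60000/1001) = 59388329/30000 s.
Target frame: (59388329/30000) × (48) = 59388329/625 ≈ 95021.326 → 95021.
At 48 labels/s: frame 95021 → 00:32:59:29.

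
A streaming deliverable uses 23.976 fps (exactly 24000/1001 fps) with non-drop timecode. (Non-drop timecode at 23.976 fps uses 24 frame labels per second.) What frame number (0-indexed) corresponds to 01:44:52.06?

151014

Total seconds to the label: (1 × 3600 + 44 × 60 + 52) = 6292.
Frame index = 6292 × 24 + 6 = 151014.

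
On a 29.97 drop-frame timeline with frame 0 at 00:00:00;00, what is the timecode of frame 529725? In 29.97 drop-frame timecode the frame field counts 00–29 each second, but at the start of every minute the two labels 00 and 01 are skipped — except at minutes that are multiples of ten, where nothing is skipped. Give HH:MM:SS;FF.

Ten DF minutes hold 17982 frames, so frame 529725 lies in block 29 (frames 521478–539459) with 8247 frames into that block.
The block's first minute is 1800 frames and the rest 1798 each; 8247 frames reaches minute 4, so 29 × 18 + 4 × 2 = 530 labels have been skipped so far.
Adding those back, label number 529725 + 530 = 530255 at 30 labels/s is 17675 s + 5 f = 4 h 54 min 35 s frame 5, i.e. 04:54:35;05.

04:54:35;05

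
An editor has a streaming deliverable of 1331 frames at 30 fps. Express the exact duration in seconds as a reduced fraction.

Running time = 1331 ÷ (30) = 1331 × 1/30 = 1331/30 s.

1331/30 seconds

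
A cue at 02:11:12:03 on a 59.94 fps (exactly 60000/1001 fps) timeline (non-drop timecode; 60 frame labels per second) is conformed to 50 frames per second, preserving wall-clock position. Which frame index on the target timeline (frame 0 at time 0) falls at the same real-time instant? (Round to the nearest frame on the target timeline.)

Source frame index: (2×3600 + 11×60 + 12) × 60 + 3 = 472323.
Real time: 472323 / (60000/1001) = 157598441/20000 s.
Target frame: (157598441/20000) × (50) = 157598441/400 ≈ 393996.102 → 393996.

frame 393996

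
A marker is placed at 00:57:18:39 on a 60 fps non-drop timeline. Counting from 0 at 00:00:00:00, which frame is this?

Total seconds to the label: (0 × 3600 + 57 × 60 + 18) = 3438.
Frame index = 3438 × 60 + 39 = 206319.

206319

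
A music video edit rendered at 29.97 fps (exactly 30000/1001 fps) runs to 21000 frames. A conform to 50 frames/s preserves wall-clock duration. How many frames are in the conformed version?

Target frames = source frames × (target rate / source rate) = 21000 × (50)/(30000/1001) = 21000 × 1001/600 = 35035.

35035 frames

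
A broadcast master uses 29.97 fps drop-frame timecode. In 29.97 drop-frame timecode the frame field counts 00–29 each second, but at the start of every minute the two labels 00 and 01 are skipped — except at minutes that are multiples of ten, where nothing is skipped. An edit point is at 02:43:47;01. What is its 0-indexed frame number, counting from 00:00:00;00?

294517

As if non-drop at 30 labels/s: (2 × 3600 + 43 × 60 + 47) × 30 + 1 = 294811.
Minute boundaries passed: 163; those not divisible by 10: 163 − 16 = 147; dropped labels = 2 × 147 = 294.
Actual frame index = 294811 − 294 = 294517.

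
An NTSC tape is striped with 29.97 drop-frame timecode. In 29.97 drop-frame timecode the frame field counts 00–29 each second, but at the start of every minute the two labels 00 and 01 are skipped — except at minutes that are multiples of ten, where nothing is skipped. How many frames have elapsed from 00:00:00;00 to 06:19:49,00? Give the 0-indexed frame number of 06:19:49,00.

682986

Complete 10-minute blocks: 37, each 17982 frames → 665334.
Remaining 9 whole minutes in the current block: 1800 + 8 × 1798 = 16184 frames.
Within the current minute: 49 × 30 + 0 − 2 = 1468 (labels ;00/;01 skipped at this minute). Total = 665334 + 16184 + 1468 = 682986.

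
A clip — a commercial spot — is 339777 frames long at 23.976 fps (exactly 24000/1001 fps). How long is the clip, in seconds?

Running time = 339777 / (24000/1001) = 14171.532375 s.

14171.532375 seconds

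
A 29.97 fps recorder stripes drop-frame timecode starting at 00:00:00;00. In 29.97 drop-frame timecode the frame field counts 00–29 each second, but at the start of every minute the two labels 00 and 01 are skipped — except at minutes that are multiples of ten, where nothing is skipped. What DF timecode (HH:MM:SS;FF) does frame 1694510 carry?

Each 10-minute DF block holds 10 × 60 × 30 − 9 × 2 = 17982 frames. 1694510 ÷ 17982 → 94 full blocks, remainder 4202.
Within the partial block the first minute is 1800 frames and each further minute 1798, so 2 further minute boundaries passed. Total skipped labels = 18 × 94 + 2 × 2 = 1696.
Non-drop label index = 1694510 + 1696 = 1696206; at 30 labels/s that is 15:42:20:06, i.e. DF 15:42:20;06.

15:42:20;06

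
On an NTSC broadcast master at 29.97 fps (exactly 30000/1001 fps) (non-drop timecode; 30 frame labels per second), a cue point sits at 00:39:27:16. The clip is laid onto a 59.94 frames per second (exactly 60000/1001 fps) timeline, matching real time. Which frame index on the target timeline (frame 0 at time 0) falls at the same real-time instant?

Source frame index: (0×3600 + 39×60 + 27) × 30 + 16 = 71026.
Real time: 71026 / (30000/1001) = 35548513/15000 s.
Target frame: (35548513/15000) × (60000/1001) = 142052.

frame 142052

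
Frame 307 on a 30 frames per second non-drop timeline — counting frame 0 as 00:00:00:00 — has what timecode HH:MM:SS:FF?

00:00:10:07

307 ÷ 30 = 10 full seconds, remainder 7 frames.
10 s = 0 h 0 min 10 s.
Timecode: 00:00:10:07.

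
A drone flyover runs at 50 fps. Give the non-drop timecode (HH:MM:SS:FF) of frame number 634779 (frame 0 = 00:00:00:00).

03:31:35:29

634779 ÷ 50 = 12695 full seconds, remainder 29 frames.
12695 s = 3 h 31 min 35 s.
Timecode: 03:31:35:29.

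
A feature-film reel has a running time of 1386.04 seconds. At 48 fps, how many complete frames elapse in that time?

Frames = 1386.04 × 48 = 1663248/25 ≈ 66529.9200.
Complete frames: 66529.

66529 frames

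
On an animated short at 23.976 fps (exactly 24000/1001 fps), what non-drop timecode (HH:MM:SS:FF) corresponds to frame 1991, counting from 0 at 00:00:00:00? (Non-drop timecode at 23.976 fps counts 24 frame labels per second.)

1991 ÷ 24 = 82 full seconds, remainder 23 frames.
82 s = 0 h 1 min 22 s.
Timecode: 00:01:22:23.

00:01:22:23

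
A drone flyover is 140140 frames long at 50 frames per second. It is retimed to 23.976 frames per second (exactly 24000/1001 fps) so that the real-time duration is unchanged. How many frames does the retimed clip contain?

67200 frames

Target frames = source frames × (target rate / source rate) = 140140 × (24000/1001)/(50) = 140140 × 480/1001 = 67200.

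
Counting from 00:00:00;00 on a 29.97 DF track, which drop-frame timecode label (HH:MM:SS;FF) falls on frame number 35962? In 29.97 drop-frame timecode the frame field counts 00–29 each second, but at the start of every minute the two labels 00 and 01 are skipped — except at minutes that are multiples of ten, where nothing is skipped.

00:19:59;28

Ten DF minutes hold 17982 frames, so frame 35962 lies in block 1 (frames 17982–35963) with 17980 frames into that block.
The block's first minute is 1800 frames and the rest 1798 each; 17980 frames reaches minute 9, so 1 × 18 + 9 × 2 = 36 labels have been skipped so far.
Adding those back, label number 35962 + 36 = 35998 at 30 labels/s is 1199 s + 28 f = 0 h 19 min 59 s frame 28, i.e. 00:19:59;28.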